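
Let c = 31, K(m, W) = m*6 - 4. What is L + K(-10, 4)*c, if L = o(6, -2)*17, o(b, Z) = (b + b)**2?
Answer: 464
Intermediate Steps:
o(b, Z) = 4*b**2 (o(b, Z) = (2*b)**2 = 4*b**2)
K(m, W) = -4 + 6*m (K(m, W) = 6*m - 4 = -4 + 6*m)
L = 2448 (L = (4*6**2)*17 = (4*36)*17 = 144*17 = 2448)
L + K(-10, 4)*c = 2448 + (-4 + 6*(-10))*31 = 2448 + (-4 - 60)*31 = 2448 - 64*31 = 2448 - 1984 = 464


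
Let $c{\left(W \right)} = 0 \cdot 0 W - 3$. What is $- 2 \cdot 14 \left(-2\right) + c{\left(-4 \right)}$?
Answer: $53$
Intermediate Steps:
$c{\left(W \right)} = -3$ ($c{\left(W \right)} = 0 \cdot 0 - 3 = 0 - 3 = -3$)
$- 2 \cdot 14 \left(-2\right) + c{\left(-4 \right)} = - 2 \cdot 14 \left(-2\right) - 3 = \left(-2\right) \left(-28\right) - 3 = 56 - 3 = 53$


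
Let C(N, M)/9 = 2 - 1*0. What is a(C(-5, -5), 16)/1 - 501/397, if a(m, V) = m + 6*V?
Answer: 44757/397 ≈ 112.74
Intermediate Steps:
C(N, M) = 18 (C(N, M) = 9*(2 - 1*0) = 9*(2 + 0) = 9*2 = 18)
a(C(-5, -5), 16)/1 - 501/397 = (18 + 6*16)/1 - 501/397 = (18 + 96)*1 - 501*1/397 = 114*1 - 501/397 = 114 - 501/397 = 44757/397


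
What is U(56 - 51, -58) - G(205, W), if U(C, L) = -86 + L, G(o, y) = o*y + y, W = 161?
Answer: -33310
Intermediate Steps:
G(o, y) = y + o*y
U(56 - 51, -58) - G(205, W) = (-86 - 58) - 161*(1 + 205) = -144 - 161*206 = -144 - 1*33166 = -144 - 33166 = -33310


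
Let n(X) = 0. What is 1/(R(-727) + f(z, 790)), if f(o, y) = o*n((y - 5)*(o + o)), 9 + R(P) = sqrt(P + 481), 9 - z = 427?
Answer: -3/109 - I*sqrt(246)/327 ≈ -0.027523 - 0.047965*I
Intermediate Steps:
z = -418 (z = 9 - 1*427 = 9 - 427 = -418)
R(P) = -9 + sqrt(481 + P) (R(P) = -9 + sqrt(P + 481) = -9 + sqrt(481 + P))
f(o, y) = 0 (f(o, y) = o*0 = 0)
1/(R(-727) + f(z, 790)) = 1/((-9 + sqrt(481 - 727)) + 0) = 1/((-9 + sqrt(-246)) + 0) = 1/((-9 + I*sqrt(246)) + 0) = 1/(-9 + I*sqrt(246))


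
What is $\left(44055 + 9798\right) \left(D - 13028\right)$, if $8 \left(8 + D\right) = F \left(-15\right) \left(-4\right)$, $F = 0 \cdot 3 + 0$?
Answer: $-702027708$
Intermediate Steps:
$F = 0$ ($F = 0 + 0 = 0$)
$D = -8$ ($D = -8 + \frac{0 \left(-15\right) \left(-4\right)}{8} = -8 + \frac{0 \left(-4\right)}{8} = -8 + \frac{1}{8} \cdot 0 = -8 + 0 = -8$)
$\left(44055 + 9798\right) \left(D - 13028\right) = \left(44055 + 9798\right) \left(-8 - 13028\right) = 53853 \left(-13036\right) = -702027708$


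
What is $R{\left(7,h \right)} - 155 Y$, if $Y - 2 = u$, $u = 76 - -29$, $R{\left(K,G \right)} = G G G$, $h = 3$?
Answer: $-16558$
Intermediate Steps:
$R{\left(K,G \right)} = G^{3}$ ($R{\left(K,G \right)} = G^{2} G = G^{3}$)
$u = 105$ ($u = 76 + 29 = 105$)
$Y = 107$ ($Y = 2 + 105 = 107$)
$R{\left(7,h \right)} - 155 Y = 3^{3} - 16585 = 27 - 16585 = -16558$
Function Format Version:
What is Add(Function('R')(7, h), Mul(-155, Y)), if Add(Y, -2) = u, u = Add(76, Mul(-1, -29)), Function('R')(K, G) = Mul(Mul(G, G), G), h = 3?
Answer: -16558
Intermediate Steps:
Function('R')(K, G) = Pow(G, 3) (Function('R')(K, G) = Mul(Pow(G, 2), G) = Pow(G, 3))
u = 105 (u = Add(76, 29) = 105)
Y = 107 (Y = Add(2, 105) = 107)
Add(Function('R')(7, h), Mul(-155, Y)) = Add(Pow(3, 3), Mul(-155, 107)) = Add(27, -16585) = -16558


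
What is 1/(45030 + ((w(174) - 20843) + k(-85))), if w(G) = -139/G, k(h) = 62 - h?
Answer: 174/4233977 ≈ 4.1096e-5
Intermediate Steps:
1/(45030 + ((w(174) - 20843) + k(-85))) = 1/(45030 + ((-139/174 - 20843) + (62 - 1*(-85)))) = 1/(45030 + ((-139*1/174 - 20843) + (62 + 85))) = 1/(45030 + ((-139/174 - 20843) + 147)) = 1/(45030 + (-3626821/174 + 147)) = 1/(45030 - 3601243/174) = 1/(4233977/174) = 174/4233977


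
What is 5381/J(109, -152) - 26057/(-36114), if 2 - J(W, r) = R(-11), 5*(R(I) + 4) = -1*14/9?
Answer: 4376112359/5128188 ≈ 853.34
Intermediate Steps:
R(I) = -194/45 (R(I) = -4 + (-1*14/9)/5 = -4 + (-14*⅑)/5 = -4 + (⅕)*(-14/9) = -4 - 14/45 = -194/45)
J(W, r) = 284/45 (J(W, r) = 2 - 1*(-194/45) = 2 + 194/45 = 284/45)
5381/J(109, -152) - 26057/(-36114) = 5381/(284/45) - 26057/(-36114) = 5381*(45/284) - 26057*(-1/36114) = 242145/284 + 26057/36114 = 4376112359/5128188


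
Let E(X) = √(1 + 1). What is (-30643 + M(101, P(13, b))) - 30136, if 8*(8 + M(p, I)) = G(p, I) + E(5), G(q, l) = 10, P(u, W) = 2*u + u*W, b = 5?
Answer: -243143/4 + √2/8 ≈ -60786.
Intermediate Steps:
P(u, W) = 2*u + W*u
E(X) = √2
M(p, I) = -27/4 + √2/8 (M(p, I) = -8 + (10 + √2)/8 = -8 + (5/4 + √2/8) = -27/4 + √2/8)
(-30643 + M(101, P(13, b))) - 30136 = (-30643 + (-27/4 + √2/8)) - 30136 = (-122599/4 + √2/8) - 30136 = -243143/4 + √2/8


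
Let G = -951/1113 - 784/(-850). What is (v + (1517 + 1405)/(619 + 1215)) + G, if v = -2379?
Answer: -49104944433/20655425 ≈ -2377.3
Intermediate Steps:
G = 10707/157675 (G = -951*1/1113 - 784*(-1/850) = -317/371 + 392/425 = 10707/157675 ≈ 0.067906)
(v + (1517 + 1405)/(619 + 1215)) + G = (-2379 + (1517 + 1405)/(619 + 1215)) + 10707/157675 = (-2379 + 2922/1834) + 10707/157675 = (-2379 + 2922*(1/1834)) + 10707/157675 = (-2379 + 1461/917) + 10707/157675 = -2180082/917 + 10707/157675 = -49104944433/20655425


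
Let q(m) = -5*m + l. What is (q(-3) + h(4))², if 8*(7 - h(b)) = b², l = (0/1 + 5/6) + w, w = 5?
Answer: 24025/36 ≈ 667.36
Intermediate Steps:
l = 35/6 (l = (0/1 + 5/6) + 5 = (0*1 + 5*(⅙)) + 5 = (0 + ⅚) + 5 = ⅚ + 5 = 35/6 ≈ 5.8333)
q(m) = 35/6 - 5*m (q(m) = -5*m + 35/6 = 35/6 - 5*m)
h(b) = 7 - b²/8
(q(-3) + h(4))² = ((35/6 - 5*(-3)) + (7 - ⅛*4²))² = ((35/6 + 15) + (7 - ⅛*16))² = (125/6 + (7 - 2))² = (125/6 + 5)² = (155/6)² = 24025/36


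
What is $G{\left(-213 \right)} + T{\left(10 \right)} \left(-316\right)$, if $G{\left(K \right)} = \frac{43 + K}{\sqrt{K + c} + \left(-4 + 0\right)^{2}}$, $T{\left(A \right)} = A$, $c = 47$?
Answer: $\frac{10 \left(- 316 \sqrt{166} + 5073 i\right)}{\sqrt{166} - 16 i} \approx -3166.4 + 5.1903 i$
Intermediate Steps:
$G{\left(K \right)} = \frac{43 + K}{16 + \sqrt{47 + K}}$ ($G{\left(K \right)} = \frac{43 + K}{\sqrt{K + 47} + \left(-4 + 0\right)^{2}} = \frac{43 + K}{\sqrt{47 + K} + \left(-4\right)^{2}} = \frac{43 + K}{\sqrt{47 + K} + 16} = \frac{43 + K}{16 + \sqrt{47 + K}}$)
$G{\left(-213 \right)} + T{\left(10 \right)} \left(-316\right) = \frac{43 - 213}{16 + \sqrt{47 - 213}} + 10 \left(-316\right) = \frac{1}{16 + \sqrt{-166}} \left(-170\right) - 3160 = \frac{1}{16 + i \sqrt{166}} \left(-170\right) - 3160 = - \frac{170}{16 + i \sqrt{166}} - 3160 = -3160 - \frac{170}{16 + i \sqrt{166}}$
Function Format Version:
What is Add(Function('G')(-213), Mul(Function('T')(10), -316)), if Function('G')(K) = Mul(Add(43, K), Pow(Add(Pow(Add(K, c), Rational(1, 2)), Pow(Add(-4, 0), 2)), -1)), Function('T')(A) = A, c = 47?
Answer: Mul(10, Pow(Add(Pow(166, Rational(1, 2)), Mul(-16, I)), -1), Add(Mul(-316, Pow(166, Rational(1, 2))), Mul(5073, I))) ≈ Add(-3166.4, Mul(5.1903, I))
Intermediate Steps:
Function('G')(K) = Mul(Pow(Add(16, Pow(Add(47, K), Rational(1, 2))), -1), Add(43, K)) (Function('G')(K) = Mul(Add(43, K), Pow(Add(Pow(Add(K, 47), Rational(1, 2)), Pow(Add(-4, 0), 2)), -1)) = Mul(Add(43, K), Pow(Add(Pow(Add(47, K), Rational(1, 2)), Pow(-4, 2)), -1)) = Mul(Add(43, K), Pow(Add(Pow(Add(47, K), Rational(1, 2)), 16), -1)) = Mul(Add(43, K), Pow(Add(16, Pow(Add(47, K), Rational(1, 2))), -1)) = Mul(Pow(Add(16, Pow(Add(47, K), Rational(1, 2))), -1), Add(43, K)))
Add(Function('G')(-213), Mul(Function('T')(10), -316)) = Add(Mul(Pow(Add(16, Pow(Add(47, -213), Rational(1, 2))), -1), Add(43, -213)), Mul(10, -316)) = Add(Mul(Pow(Add(16, Pow(-166, Rational(1, 2))), -1), -170), -3160) = Add(Mul(Pow(Add(16, Mul(I, Pow(166, Rational(1, 2)))), -1), -170), -3160) = Add(Mul(-170, Pow(Add(16, Mul(I, Pow(166, Rational(1, 2)))), -1)), -3160) = Add(-3160, Mul(-170, Pow(Add(16, Mul(I, Pow(166, Rational(1, 2)))), -1)))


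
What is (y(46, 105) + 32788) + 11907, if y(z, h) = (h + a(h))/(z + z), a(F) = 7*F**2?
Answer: 45535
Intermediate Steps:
y(z, h) = (h + 7*h**2)/(2*z) (y(z, h) = (h + 7*h**2)/(z + z) = (h + 7*h**2)/((2*z)) = (h + 7*h**2)*(1/(2*z)) = (h + 7*h**2)/(2*z))
(y(46, 105) + 32788) + 11907 = ((1/2)*105*(1 + 7*105)/46 + 32788) + 11907 = ((1/2)*105*(1/46)*(1 + 735) + 32788) + 11907 = ((1/2)*105*(1/46)*736 + 32788) + 11907 = (840 + 32788) + 11907 = 33628 + 11907 = 45535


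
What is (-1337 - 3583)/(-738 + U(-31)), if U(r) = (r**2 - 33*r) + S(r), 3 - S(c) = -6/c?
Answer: -152520/38713 ≈ -3.9398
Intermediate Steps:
S(c) = 3 + 6/c (S(c) = 3 - (-6)/c = 3 + 6/c)
U(r) = 3 + r**2 - 33*r + 6/r (U(r) = (r**2 - 33*r) + (3 + 6/r) = 3 + r**2 - 33*r + 6/r)
(-1337 - 3583)/(-738 + U(-31)) = (-1337 - 3583)/(-738 + (3 + (-31)**2 - 33*(-31) + 6/(-31))) = -4920/(-738 + (3 + 961 + 1023 + 6*(-1/31))) = -4920/(-738 + (3 + 961 + 1023 - 6/31)) = -4920/(-738 + 61591/31) = -4920/38713/31 = -4920*31/38713 = -152520/38713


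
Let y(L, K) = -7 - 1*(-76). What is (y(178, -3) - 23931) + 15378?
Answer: -8484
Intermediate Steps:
y(L, K) = 69 (y(L, K) = -7 + 76 = 69)
(y(178, -3) - 23931) + 15378 = (69 - 23931) + 15378 = -23862 + 15378 = -8484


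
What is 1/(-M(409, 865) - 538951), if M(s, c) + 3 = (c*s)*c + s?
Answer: -1/306563382 ≈ -3.2620e-9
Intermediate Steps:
M(s, c) = -3 + s + s*c**2 (M(s, c) = -3 + ((c*s)*c + s) = -3 + (s*c**2 + s) = -3 + (s + s*c**2) = -3 + s + s*c**2)
1/(-M(409, 865) - 538951) = 1/(-(-3 + 409 + 409*865**2) - 538951) = 1/(-(-3 + 409 + 409*748225) - 538951) = 1/(-(-3 + 409 + 306024025) - 538951) = 1/(-1*306024431 - 538951) = 1/(-306024431 - 538951) = 1/(-306563382) = -1/306563382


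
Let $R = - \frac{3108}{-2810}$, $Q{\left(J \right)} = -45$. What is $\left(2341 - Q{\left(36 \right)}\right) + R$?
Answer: $\frac{3353884}{1405} \approx 2387.1$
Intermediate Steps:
$R = \frac{1554}{1405}$ ($R = \left(-3108\right) \left(- \frac{1}{2810}\right) = \frac{1554}{1405} \approx 1.1061$)
$\left(2341 - Q{\left(36 \right)}\right) + R = \left(2341 - -45\right) + \frac{1554}{1405} = \left(2341 + 45\right) + \frac{1554}{1405} = 2386 + \frac{1554}{1405} = \frac{3353884}{1405}$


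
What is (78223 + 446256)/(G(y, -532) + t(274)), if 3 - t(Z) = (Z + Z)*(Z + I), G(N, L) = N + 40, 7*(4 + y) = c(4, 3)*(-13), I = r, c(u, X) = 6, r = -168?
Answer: -3671353/406421 ≈ -9.0334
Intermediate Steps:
I = -168
y = -106/7 (y = -4 + (6*(-13))/7 = -4 + (⅐)*(-78) = -4 - 78/7 = -106/7 ≈ -15.143)
G(N, L) = 40 + N
t(Z) = 3 - 2*Z*(-168 + Z) (t(Z) = 3 - (Z + Z)*(Z - 168) = 3 - 2*Z*(-168 + Z))
(78223 + 446256)/(G(y, -532) + t(274)) = (78223 + 446256)/((40 - 106/7) + (3 - 2*274² + 336*274)) = 524479/(174/7 + (3 - 2*75076 + 92064)) = 524479/(174/7 + (3 - 150152 + 92064)) = 524479/(174/7 - 58085) = 524479/(-406421/7) = 524479*(-7/406421) = -3671353/406421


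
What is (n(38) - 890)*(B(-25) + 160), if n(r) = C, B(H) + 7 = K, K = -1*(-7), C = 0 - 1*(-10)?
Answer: -140800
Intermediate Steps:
C = 10 (C = 0 + 10 = 10)
K = 7
B(H) = 0 (B(H) = -7 + 7 = 0)
n(r) = 10
(n(38) - 890)*(B(-25) + 160) = (10 - 890)*(0 + 160) = -880*160 = -140800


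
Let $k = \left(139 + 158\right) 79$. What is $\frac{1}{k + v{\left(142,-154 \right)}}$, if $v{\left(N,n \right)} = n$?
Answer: $\frac{1}{23309} \approx 4.2902 \cdot 10^{-5}$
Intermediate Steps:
$k = 23463$ ($k = 297 \cdot 79 = 23463$)
$\frac{1}{k + v{\left(142,-154 \right)}} = \frac{1}{23463 - 154} = \frac{1}{23309}$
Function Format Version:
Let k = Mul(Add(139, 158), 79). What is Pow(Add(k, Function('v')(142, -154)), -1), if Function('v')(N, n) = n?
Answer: Rational(1, 23309) ≈ 4.2902e-5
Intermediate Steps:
k = 23463 (k = Mul(297, 79) = 23463)
Pow(Add(k, Function('v')(142, -154)), -1) = Pow(Add(23463, -154), -1) = Pow(23309, -1) = Rational(1, 23309)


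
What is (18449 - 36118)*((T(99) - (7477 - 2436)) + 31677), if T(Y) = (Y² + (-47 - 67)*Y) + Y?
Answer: -446142250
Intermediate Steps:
T(Y) = Y² - 113*Y (T(Y) = (Y² - 114*Y) + Y = Y² - 113*Y)
(18449 - 36118)*((T(99) - (7477 - 2436)) + 31677) = (18449 - 36118)*((99*(-113 + 99) - (7477 - 2436)) + 31677) = -17669*((99*(-14) - 1*5041) + 31677) = -17669*((-1386 - 5041) + 31677) = -17669*(-6427 + 31677) = -17669*25250 = -446142250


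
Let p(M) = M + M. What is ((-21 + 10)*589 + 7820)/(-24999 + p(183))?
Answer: -149/2737 ≈ -0.054439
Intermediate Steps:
p(M) = 2*M
((-21 + 10)*589 + 7820)/(-24999 + p(183)) = ((-21 + 10)*589 + 7820)/(-24999 + 2*183) = (-11*589 + 7820)/(-24999 + 366) = (-6479 + 7820)/(-24633) = 1341*(-1/24633) = -149/2737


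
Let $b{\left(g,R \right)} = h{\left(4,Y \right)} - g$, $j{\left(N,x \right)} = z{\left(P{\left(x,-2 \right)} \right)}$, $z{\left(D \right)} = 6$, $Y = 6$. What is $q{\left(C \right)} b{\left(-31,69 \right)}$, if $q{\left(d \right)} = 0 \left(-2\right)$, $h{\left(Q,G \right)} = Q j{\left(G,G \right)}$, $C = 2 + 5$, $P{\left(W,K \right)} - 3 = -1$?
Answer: $0$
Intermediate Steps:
$P{\left(W,K \right)} = 2$ ($P{\left(W,K \right)} = 3 - 1 = 2$)
$C = 7$
$j{\left(N,x \right)} = 6$
$h{\left(Q,G \right)} = 6 Q$ ($h{\left(Q,G \right)} = Q 6 = 6 Q$)
$q{\left(d \right)} = 0$
$b{\left(g,R \right)} = 24 - g$ ($b{\left(g,R \right)} = 6 \cdot 4 - g = 24 - g$)
$q{\left(C \right)} b{\left(-31,69 \right)} = 0 \left(24 - -31\right) = 0 \left(24 + 31\right) = 0 \cdot 55 = 0$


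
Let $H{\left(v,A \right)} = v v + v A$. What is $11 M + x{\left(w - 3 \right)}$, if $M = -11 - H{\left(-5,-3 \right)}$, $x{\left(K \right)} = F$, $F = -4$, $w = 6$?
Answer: $-565$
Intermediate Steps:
$H{\left(v,A \right)} = v^{2} + A v$
$x{\left(K \right)} = -4$
$M = -51$ ($M = -11 - - 5 \left(-3 - 5\right) = -11 - \left(-5\right) \left(-8\right) = -11 - 40 = -51$)
$11 M + x{\left(w - 3 \right)} = 11 \left(-51\right) - 4 = -561 - 4 = -565$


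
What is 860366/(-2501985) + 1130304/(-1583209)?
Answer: -4190142847934/3961165169865 ≈ -1.0578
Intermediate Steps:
860366/(-2501985) + 1130304/(-1583209) = 860366*(-1/2501985) + 1130304*(-1/1583209) = -860366/2501985 - 1130304/1583209 = -4190142847934/3961165169865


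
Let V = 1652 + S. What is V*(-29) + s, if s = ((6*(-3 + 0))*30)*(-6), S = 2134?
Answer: -106554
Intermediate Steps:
V = 3786 (V = 1652 + 2134 = 3786)
s = 3240 (s = ((6*(-3))*30)*(-6) = -18*30*(-6) = -540*(-6) = 3240)
V*(-29) + s = 3786*(-29) + 3240 = -109794 + 3240 = -106554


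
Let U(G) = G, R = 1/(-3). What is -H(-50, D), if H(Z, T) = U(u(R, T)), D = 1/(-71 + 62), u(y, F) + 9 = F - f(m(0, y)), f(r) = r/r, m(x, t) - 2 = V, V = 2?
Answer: 91/9 ≈ 10.111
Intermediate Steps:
m(x, t) = 4 (m(x, t) = 2 + 2 = 4)
f(r) = 1
R = -⅓ ≈ -0.33333
u(y, F) = -10 + F (u(y, F) = -9 + (F - 1*1) = -9 + (F - 1) = -9 + (-1 + F) = -10 + F)
D = -⅑ (D = 1/(-9) = -⅑ ≈ -0.11111)
H(Z, T) = -10 + T
-H(-50, D) = -(-10 - ⅑) = -1*(-91/9) = 91/9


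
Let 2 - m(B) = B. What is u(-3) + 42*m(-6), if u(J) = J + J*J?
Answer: 342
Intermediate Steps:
u(J) = J + J²
m(B) = 2 - B
u(-3) + 42*m(-6) = -3*(1 - 3) + 42*(2 - 1*(-6)) = -3*(-2) + 42*(2 + 6) = 6 + 42*8 = 6 + 336 = 342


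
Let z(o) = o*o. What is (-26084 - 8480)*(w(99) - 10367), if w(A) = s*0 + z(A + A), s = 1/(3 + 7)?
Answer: -996722068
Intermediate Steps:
z(o) = o**2
s = 1/10 ≈ 0.10000
w(A) = 4*A**2 (w(A) = (1/10)*0 + (A + A)**2 = 0 + (2*A)**2 = 0 + 4*A**2 = 4*A**2)
(-26084 - 8480)*(w(99) - 10367) = (-26084 - 8480)*(4*99**2 - 10367) = -34564*(4*9801 - 10367) = -34564*(39204 - 10367) = -34564*28837 = -996722068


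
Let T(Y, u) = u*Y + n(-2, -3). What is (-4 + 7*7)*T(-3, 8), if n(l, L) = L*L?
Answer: -675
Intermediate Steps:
n(l, L) = L²
T(Y, u) = 9 + Y*u (T(Y, u) = u*Y + (-3)² = Y*u + 9 = 9 + Y*u)
(-4 + 7*7)*T(-3, 8) = (-4 + 7*7)*(9 - 3*8) = (-4 + 49)*(9 - 24) = 45*(-15) = -675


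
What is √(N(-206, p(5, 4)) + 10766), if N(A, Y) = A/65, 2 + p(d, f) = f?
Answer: 8*√710515/65 ≈ 103.74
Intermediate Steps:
p(d, f) = -2 + f
N(A, Y) = A/65 (N(A, Y) = A*(1/65) = A/65)
√(N(-206, p(5, 4)) + 10766) = √((1/65)*(-206) + 10766) = √(-206/65 + 10766) = √(699584/65) = 8*√710515/65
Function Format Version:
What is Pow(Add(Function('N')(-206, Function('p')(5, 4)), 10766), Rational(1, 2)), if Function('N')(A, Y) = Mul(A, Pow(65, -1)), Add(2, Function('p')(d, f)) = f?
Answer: Mul(Rational(8, 65), Pow(710515, Rational(1, 2))) ≈ 103.74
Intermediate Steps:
Function('p')(d, f) = Add(-2, f)
Function('N')(A, Y) = Mul(Rational(1, 65), A) (Function('N')(A, Y) = Mul(A, Rational(1, 65)) = Mul(Rational(1, 65), A))
Pow(Add(Function('N')(-206, Function('p')(5, 4)), 10766), Rational(1, 2)) = Pow(Add(Mul(Rational(1, 65), -206), 10766), Rational(1, 2)) = Pow(Add(Rational(-206, 65), 10766), Rational(1, 2)) = Pow(Rational(699584, 65), Rational(1, 2)) = Mul(Rational(8, 65), Pow(710515, Rational(1, 2)))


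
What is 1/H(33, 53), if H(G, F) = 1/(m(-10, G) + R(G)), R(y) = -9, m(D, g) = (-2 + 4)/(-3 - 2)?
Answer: -47/5 ≈ -9.4000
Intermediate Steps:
m(D, g) = -⅖ (m(D, g) = 2/(-5) = 2*(-⅕) = -⅖)
H(G, F) = -5/47 (H(G, F) = 1/(-⅖ - 9) = 1/(-47/5) = -5/47)
1/H(33, 53) = 1/(-5/47) = -47/5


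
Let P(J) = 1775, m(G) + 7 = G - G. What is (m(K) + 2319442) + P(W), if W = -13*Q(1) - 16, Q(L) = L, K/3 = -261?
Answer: 2321210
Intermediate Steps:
K = -783 (K = 3*(-261) = -783)
m(G) = -7 (m(G) = -7 + (G - G) = -7 + 0 = -7)
W = -29 (W = -13*1 - 16 = -13 - 16 = -29)
(m(K) + 2319442) + P(W) = (-7 + 2319442) + 1775 = 2319435 + 1775 = 2321210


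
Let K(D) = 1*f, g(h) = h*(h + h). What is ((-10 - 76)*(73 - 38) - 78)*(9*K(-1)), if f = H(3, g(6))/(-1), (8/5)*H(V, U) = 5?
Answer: 86850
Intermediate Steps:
g(h) = 2*h² (g(h) = h*(2*h) = 2*h²)
H(V, U) = 25/8 (H(V, U) = (5/8)*5 = 25/8)
f = -25/8 (f = (25/8)/(-1) = (25/8)*(-1) = -25/8 ≈ -3.1250)
K(D) = -25/8 (K(D) = 1*(-25/8) = -25/8)
((-10 - 76)*(73 - 38) - 78)*(9*K(-1)) = ((-10 - 76)*(73 - 38) - 78)*(9*(-25/8)) = (-86*35 - 78)*(-225/8) = (-3010 - 78)*(-225/8) = -3088*(-225/8) = 86850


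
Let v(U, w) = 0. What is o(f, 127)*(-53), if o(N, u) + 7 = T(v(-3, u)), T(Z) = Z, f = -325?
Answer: 371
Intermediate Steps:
o(N, u) = -7 (o(N, u) = -7 + 0 = -7)
o(f, 127)*(-53) = -7*(-53) = 371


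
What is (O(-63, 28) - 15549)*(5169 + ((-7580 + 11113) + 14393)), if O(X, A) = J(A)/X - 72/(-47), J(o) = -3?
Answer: -354399795880/987 ≈ -3.5907e+8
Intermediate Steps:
O(X, A) = 72/47 - 3/X (O(X, A) = -3/X - 72/(-47) = -3/X - 72*(-1/47) = -3/X + 72/47 = 72/47 - 3/X)
(O(-63, 28) - 15549)*(5169 + ((-7580 + 11113) + 14393)) = ((72/47 - 3/(-63)) - 15549)*(5169 + ((-7580 + 11113) + 14393)) = ((72/47 - 3*(-1/63)) - 15549)*(5169 + (3533 + 14393)) = ((72/47 + 1/21) - 15549)*(5169 + 17926) = (1559/987 - 15549)*23095 = -15345304/987*23095 = -354399795880/987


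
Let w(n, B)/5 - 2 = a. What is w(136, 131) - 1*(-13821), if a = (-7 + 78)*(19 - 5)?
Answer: 18801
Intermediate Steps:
a = 994 (a = 71*14 = 994)
w(n, B) = 4980 (w(n, B) = 10 + 5*994 = 10 + 4970 = 4980)
w(136, 131) - 1*(-13821) = 4980 - 1*(-13821) = 4980 + 13821 = 18801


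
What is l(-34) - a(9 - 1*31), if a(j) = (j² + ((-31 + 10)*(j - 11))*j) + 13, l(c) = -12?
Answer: 14737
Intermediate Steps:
a(j) = 13 + j² + j*(231 - 21*j) (a(j) = (j² + (-21*(-11 + j))*j) + 13 = (j² + (231 - 21*j)*j) + 13 = (j² + j*(231 - 21*j)) + 13 = 13 + j² + j*(231 - 21*j))
l(-34) - a(9 - 1*31) = -12 - (13 - 20*(9 - 1*31)² + 231*(9 - 1*31)) = -12 - (13 - 20*(9 - 31)² + 231*(9 - 31)) = -12 - (13 - 20*(-22)² + 231*(-22)) = -12 - (13 - 20*484 - 5082) = -12 - (13 - 9680 - 5082) = -12 - 1*(-14749) = -12 + 14749 = 14737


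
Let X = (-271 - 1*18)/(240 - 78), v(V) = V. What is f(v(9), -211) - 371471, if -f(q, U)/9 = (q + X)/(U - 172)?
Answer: -2560919905/6894 ≈ -3.7147e+5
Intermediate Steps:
X = -289/162 (X = (-271 - 18)/162 = -289*1/162 = -289/162 ≈ -1.7840)
f(q, U) = -9*(-289/162 + q)/(-172 + U) (f(q, U) = -9*(q - 289/162)/(U - 172) = -9*(-289/162 + q)/(-172 + U))
f(v(9), -211) - 371471 = (289 - 162*9)/(18*(-172 - 211)) - 371471 = (1/18)*(289 - 1458)/(-383) - 371471 = (1/18)*(-1/383)*(-1169) - 371471 = 1169/6894 - 371471 = -2560919905/6894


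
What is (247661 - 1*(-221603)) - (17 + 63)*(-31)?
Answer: 471744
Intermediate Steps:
(247661 - 1*(-221603)) - (17 + 63)*(-31) = (247661 + 221603) - 80*(-31) = 469264 - 1*(-2480) = 469264 + 2480 = 471744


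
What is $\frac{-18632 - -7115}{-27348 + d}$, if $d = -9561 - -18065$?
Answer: $\frac{11517}{18844} \approx 0.61118$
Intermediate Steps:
$d = 8504$ ($d = -9561 + 18065 = 8504$)
$\frac{-18632 - -7115}{-27348 + d} = \frac{-18632 - -7115}{-27348 + 8504} = \frac{-18632 + \left(-13 + 7128\right)}{-18844} = \left(-18632 + 7115\right) \left(- \frac{1}{18844}\right) = \left(-11517\right) \left(- \frac{1}{18844}\right) = \frac{11517}{18844}$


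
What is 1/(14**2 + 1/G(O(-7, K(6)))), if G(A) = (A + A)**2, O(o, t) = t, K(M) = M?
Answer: 144/28225 ≈ 0.0051019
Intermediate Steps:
G(A) = 4*A**2 (G(A) = (2*A)**2 = 4*A**2)
1/(14**2 + 1/G(O(-7, K(6)))) = 1/(14**2 + 1/(4*6**2)) = 1/(196 + 1/(4*36)) = 1/(196 + 1/144) = 1/(28225/144) = 144/28225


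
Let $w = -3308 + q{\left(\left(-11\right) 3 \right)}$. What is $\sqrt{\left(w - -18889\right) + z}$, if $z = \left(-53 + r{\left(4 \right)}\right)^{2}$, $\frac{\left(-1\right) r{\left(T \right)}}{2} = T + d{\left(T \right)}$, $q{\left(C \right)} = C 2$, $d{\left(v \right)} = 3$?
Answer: $2 \sqrt{5001} \approx 141.44$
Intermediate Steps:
$q{\left(C \right)} = 2 C$
$r{\left(T \right)} = -6 - 2 T$ ($r{\left(T \right)} = - 2 \left(T + 3\right) = - 2 \left(3 + T\right) = -6 - 2 T$)
$w = -3374$ ($w = -3308 + 2 \left(\left(-11\right) 3\right) = -3308 + 2 \left(-33\right) = -3308 - 66 = -3374$)
$z = 4489$ ($z = \left(-53 - 14\right)^{2} = \left(-67\right)^{2} = 4489$)
$\sqrt{\left(w - -18889\right) + z} = \sqrt{\left(-3374 - -18889\right) + 4489} = \sqrt{\left(-3374 + 18889\right) + 4489} = \sqrt{15515 + 4489} = \sqrt{20004} = 2 \sqrt{5001}$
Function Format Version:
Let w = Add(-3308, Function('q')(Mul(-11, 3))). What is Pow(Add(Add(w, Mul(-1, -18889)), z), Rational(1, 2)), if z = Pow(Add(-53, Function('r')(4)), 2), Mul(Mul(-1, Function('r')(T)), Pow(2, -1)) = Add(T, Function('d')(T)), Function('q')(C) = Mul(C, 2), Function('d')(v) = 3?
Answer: Mul(2, Pow(5001, Rational(1, 2))) ≈ 141.44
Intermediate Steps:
Function('q')(C) = Mul(2, C)
Function('r')(T) = Add(-6, Mul(-2, T)) (Function('r')(T) = Mul(-2, Add(T, 3)) = Mul(-2, Add(3, T)) = Add(-6, Mul(-2, T)))
w = -3374 (w = Add(-3308, Mul(2, Mul(-11, 3))) = Add(-3308, Mul(2, -33)) = Add(-3308, -66) = -3374)
z = 4489 (z = Pow(Add(-53, Add(-6, Mul(-2, 4))), 2) = Pow(Add(-53, Add(-6, -8)), 2) = Pow(Add(-53, -14), 2) = Pow(-67, 2) = 4489)
Pow(Add(Add(w, Mul(-1, -18889)), z), Rational(1, 2)) = Pow(Add(Add(-3374, Mul(-1, -18889)), 4489), Rational(1, 2)) = Pow(Add(Add(-3374, 18889), 4489), Rational(1, 2)) = Pow(Add(15515, 4489), Rational(1, 2)) = Pow(20004, Rational(1, 2)) = Mul(2, Pow(5001, Rational(1, 2)))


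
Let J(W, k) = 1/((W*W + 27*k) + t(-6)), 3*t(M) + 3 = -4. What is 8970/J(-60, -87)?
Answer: 11200540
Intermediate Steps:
t(M) = -7/3 (t(M) = -1 + (1/3)*(-4) = -1 - 4/3 = -7/3)
J(W, k) = 1/(-7/3 + W**2 + 27*k) (J(W, k) = 1/((W*W + 27*k) - 7/3) = 1/((W**2 + 27*k) - 7/3) = 1/(-7/3 + W**2 + 27*k))
8970/J(-60, -87) = 8970/((3/(-7 + 3*(-60)**2 + 81*(-87)))) = 8970/((3/(-7 + 3*3600 - 7047))) = 8970/((3/(-7 + 10800 - 7047))) = 8970/((3/3746)) = 8970/((3*(1/3746))) = 8970/(3/3746) = 8970*(3746/3) = 11200540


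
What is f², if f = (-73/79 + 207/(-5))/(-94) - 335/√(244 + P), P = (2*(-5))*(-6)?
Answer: 38700622881449/104776404400 - 560053*√19/141094 ≈ 352.06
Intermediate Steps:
P = 60 (P = -10*(-6) = 60)
f = 8359/18565 - 335*√19/76 (f = (-73/79 + 207/(-5))/(-94) - 335/√(244 + 60) = (-73*1/79 + 207*(-⅕))*(-1/94) - 335*√19/76 = (-73/79 - 207/5)*(-1/94) - 335*√19/76 = -16718/395*(-1/94) - 335*√19/76 = 8359/18565 - 335*√19/76 ≈ -18.763)
f² = (8359/18565 - 335*√19/76)²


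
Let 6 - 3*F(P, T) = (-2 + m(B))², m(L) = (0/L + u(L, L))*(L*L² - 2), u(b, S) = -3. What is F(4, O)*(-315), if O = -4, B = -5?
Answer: 15081675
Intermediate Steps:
m(L) = 6 - 3*L³ (m(L) = (0/L - 3)*(L*L² - 2) = (0 - 3)*(L³ - 2) = -3*(-2 + L³) = 6 - 3*L³)
F(P, T) = -143635/3 (F(P, T) = 2 - (-2 + (6 - 3*(-5)³))²/3 = 2 - (-2 + (6 - 3*(-125)))²/3 = 2 - (-2 + (6 + 375))²/3 = 2 - (-2 + 381)²/3 = 2 - ⅓*379² = 2 - ⅓*143641 = 2 - 143641/3 = -143635/3)
F(4, O)*(-315) = -143635/3*(-315) = 15081675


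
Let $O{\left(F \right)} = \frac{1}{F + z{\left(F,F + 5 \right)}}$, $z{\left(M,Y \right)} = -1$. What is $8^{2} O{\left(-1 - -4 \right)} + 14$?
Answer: $46$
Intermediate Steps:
$O{\left(F \right)} = \frac{1}{-1 + F}$ ($O{\left(F \right)} = \frac{1}{F - 1} = \frac{1}{-1 + F}$)
$8^{2} O{\left(-1 - -4 \right)} + 14 = \frac{8^{2}}{-1 - -3} + 14 = \frac{64}{-1 + \left(-1 + 4\right)} + 14 = \frac{64}{-1 + 3} + 14 = \frac{64}{2} + 14 = 64 \cdot \frac{1}{2} + 14 = 32 + 14 = 46$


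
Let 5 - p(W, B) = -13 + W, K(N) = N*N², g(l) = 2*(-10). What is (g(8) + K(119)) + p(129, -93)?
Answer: 1685028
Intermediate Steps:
g(l) = -20
K(N) = N³
p(W, B) = 18 - W (p(W, B) = 5 - (-13 + W) = 5 + (13 - W) = 18 - W)
(g(8) + K(119)) + p(129, -93) = (-20 + 119³) + (18 - 1*129) = (-20 + 1685159) + (18 - 129) = 1685139 - 111 = 1685028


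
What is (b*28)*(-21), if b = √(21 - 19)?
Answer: -588*√2 ≈ -831.56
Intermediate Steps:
b = √2 ≈ 1.4142
(b*28)*(-21) = (√2*28)*(-21) = (28*√2)*(-21) = -588*√2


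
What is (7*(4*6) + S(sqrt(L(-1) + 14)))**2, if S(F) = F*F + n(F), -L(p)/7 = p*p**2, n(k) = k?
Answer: (189 + sqrt(21))**2 ≈ 37474.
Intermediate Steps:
L(p) = -7*p**3 (L(p) = -7*p*p**2 = -7*p**3)
S(F) = F + F**2 (S(F) = F*F + F = F**2 + F = F + F**2)
(7*(4*6) + S(sqrt(L(-1) + 14)))**2 = (7*(4*6) + sqrt(-7*(-1)**3 + 14)*(1 + sqrt(-7*(-1)**3 + 14)))**2 = (7*24 + sqrt(-7*(-1) + 14)*(1 + sqrt(-7*(-1) + 14)))**2 = (168 + sqrt(7 + 14)*(1 + sqrt(7 + 14)))**2 = (168 + sqrt(21)*(1 + sqrt(21)))**2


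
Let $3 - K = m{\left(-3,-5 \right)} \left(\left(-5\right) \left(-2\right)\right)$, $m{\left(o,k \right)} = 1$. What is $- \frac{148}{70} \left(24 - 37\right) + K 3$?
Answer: $\frac{227}{35} \approx 6.4857$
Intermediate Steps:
$K = -7$ ($K = 3 - 1 \left(\left(-5\right) \left(-2\right)\right) = 3 - 1 \cdot 10 = 3 - 10 = -7$)
$- \frac{148}{70} \left(24 - 37\right) + K 3 = - \frac{148}{70} \left(24 - 37\right) - 21 = \left(-148\right) \frac{1}{70} \left(24 - 37\right) - 21 = \left(- \frac{74}{35}\right) \left(-13\right) - 21 = \frac{962}{35} - 21 = \frac{227}{35}$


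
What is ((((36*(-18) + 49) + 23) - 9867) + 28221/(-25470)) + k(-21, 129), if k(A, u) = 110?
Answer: -87736577/8490 ≈ -10334.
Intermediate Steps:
((((36*(-18) + 49) + 23) - 9867) + 28221/(-25470)) + k(-21, 129) = ((((36*(-18) + 49) + 23) - 9867) + 28221/(-25470)) + 110 = ((((-648 + 49) + 23) - 9867) + 28221*(-1/25470)) + 110 = (((-599 + 23) - 9867) - 9407/8490) + 110 = ((-576 - 9867) - 9407/8490) + 110 = (-10443 - 9407/8490) + 110 = -88670477/8490 + 110 = -87736577/8490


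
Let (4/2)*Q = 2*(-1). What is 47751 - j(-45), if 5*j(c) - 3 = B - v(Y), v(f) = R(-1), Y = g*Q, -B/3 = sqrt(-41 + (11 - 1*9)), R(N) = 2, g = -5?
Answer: 238754/5 + 3*I*sqrt(39)/5 ≈ 47751.0 + 3.747*I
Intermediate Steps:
Q = -1 (Q = (2*(-1))/2 = (1/2)*(-2) = -1)
B = -3*I*sqrt(39) (B = -3*sqrt(-41 + (11 - 1*9)) = -3*sqrt(-41 + (11 - 9)) = -3*sqrt(-41 + 2) = -3*I*sqrt(39) ≈ -18.735*I)
Y = 5 (Y = -5*(-1) = 5)
v(f) = 2
j(c) = 1/5 - 3*I*sqrt(39)/5 (j(c) = 3/5 + (-3*I*sqrt(39) - 1*2)/5 = 3/5 + (-3*I*sqrt(39) - 2)/5 = 3/5 + (-2 - 3*I*sqrt(39))/5 = 3/5 + (-2/5 - 3*I*sqrt(39)/5) = 1/5 - 3*I*sqrt(39)/5)
47751 - j(-45) = 47751 - (1/5 - 3*I*sqrt(39)/5) = 47751 + (-1/5 + 3*I*sqrt(39)/5) = 238754/5 + 3*I*sqrt(39)/5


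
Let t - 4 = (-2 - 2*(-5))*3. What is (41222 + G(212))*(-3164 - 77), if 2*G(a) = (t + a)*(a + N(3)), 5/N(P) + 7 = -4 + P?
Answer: -215808467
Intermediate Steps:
N(P) = 5/(-11 + P) (N(P) = 5/(-7 + (-4 + P)) = 5/(-11 + P))
t = 28 (t = 4 + (-2 - 2*(-5))*3 = 4 + (-2 + 10)*3 = 4 + 8*3 = 4 + 24 = 28)
G(a) = (28 + a)*(-5/8 + a)/2 (G(a) = ((28 + a)*(a + 5/(-11 + 3)))/2 = ((28 + a)*(a + 5/(-8)))/2 = ((28 + a)*(a + 5*(-⅛)))/2 = ((28 + a)*(a - 5/8))/2 = ((28 + a)*(-5/8 + a))/2 = (28 + a)*(-5/8 + a)/2)
(41222 + G(212))*(-3164 - 77) = (41222 + (-35/4 + (½)*212² + (219/16)*212))*(-3164 - 77) = (41222 + (-35/4 + (½)*44944 + 11607/4))*(-3241) = (41222 + (-35/4 + 22472 + 11607/4))*(-3241) = (41222 + 25365)*(-3241) = 66587*(-3241) = -215808467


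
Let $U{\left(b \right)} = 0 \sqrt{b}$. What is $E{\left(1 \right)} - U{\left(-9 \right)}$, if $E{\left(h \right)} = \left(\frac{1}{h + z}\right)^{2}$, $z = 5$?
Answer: $\frac{1}{36} \approx 0.027778$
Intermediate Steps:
$U{\left(b \right)} = 0$
$E{\left(h \right)} = \frac{1}{\left(5 + h\right)^{2}}$ ($E{\left(h \right)} = \left(\frac{1}{h + 5}\right)^{2} = \left(\frac{1}{5 + h}\right)^{2} = \frac{1}{\left(5 + h\right)^{2}}$)
$E{\left(1 \right)} - U{\left(-9 \right)} = \frac{1}{\left(5 + 1\right)^{2}} - 0 = \frac{1}{36} + 0 = \frac{1}{36}$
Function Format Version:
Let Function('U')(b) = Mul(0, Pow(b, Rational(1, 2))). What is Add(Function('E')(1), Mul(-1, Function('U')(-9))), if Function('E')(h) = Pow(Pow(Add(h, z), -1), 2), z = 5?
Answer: Rational(1, 36) ≈ 0.027778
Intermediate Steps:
Function('U')(b) = 0
Function('E')(h) = Pow(Add(5, h), -2) (Function('E')(h) = Pow(Pow(Add(h, 5), -1), 2) = Pow(Pow(Add(5, h), -1), 2) = Pow(Add(5, h), -2))
Add(Function('E')(1), Mul(-1, Function('U')(-9))) = Add(Pow(Add(5, 1), -2), Mul(-1, 0)) = Add(Pow(6, -2), 0) = Add(Rational(1, 36), 0) = Rational(1, 36)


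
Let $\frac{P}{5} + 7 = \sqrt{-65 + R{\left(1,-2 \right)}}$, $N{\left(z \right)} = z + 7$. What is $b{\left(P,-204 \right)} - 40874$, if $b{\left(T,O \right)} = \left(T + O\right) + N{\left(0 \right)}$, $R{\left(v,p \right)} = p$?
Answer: $-41106 + 5 i \sqrt{67} \approx -41106.0 + 40.927 i$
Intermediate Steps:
$N{\left(z \right)} = 7 + z$
$P = -35 + 5 i \sqrt{67}$ ($P = -35 + 5 \sqrt{-65 - 2} = -35 + 5 \sqrt{-67} = -35 + 5 i \sqrt{67} \approx -35.0 + 40.927 i$)
$b{\left(T,O \right)} = 7 + O + T$ ($b{\left(T,O \right)} = \left(T + O\right) + \left(7 + 0\right) = \left(O + T\right) + 7 = 7 + O + T$)
$b{\left(P,-204 \right)} - 40874 = \left(7 - 204 - \left(35 - 5 i \sqrt{67}\right)\right) - 40874 = \left(-232 + 5 i \sqrt{67}\right) - 40874 = -41106 + 5 i \sqrt{67}$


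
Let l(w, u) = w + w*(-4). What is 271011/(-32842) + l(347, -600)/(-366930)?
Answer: -8283989809/1004226255 ≈ -8.2491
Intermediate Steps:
l(w, u) = -3*w (l(w, u) = w - 4*w = -3*w)
271011/(-32842) + l(347, -600)/(-366930) = 271011/(-32842) - 3*347/(-366930) = 271011*(-1/32842) - 1041*(-1/366930) = -271011/32842 + 347/122310 = -8283989809/1004226255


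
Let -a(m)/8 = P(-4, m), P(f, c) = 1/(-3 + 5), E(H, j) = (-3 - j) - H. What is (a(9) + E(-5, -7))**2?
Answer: 25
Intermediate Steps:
E(H, j) = -3 - H - j
P(f, c) = 1/2
a(m) = -4 (a(m) = -8*1/2 = -4)
(a(9) + E(-5, -7))**2 = (-4 + (-3 - 1*(-5) - 1*(-7)))**2 = (-4 + (-3 + 5 + 7))**2 = (-4 + 9)**2 = 5**2 = 25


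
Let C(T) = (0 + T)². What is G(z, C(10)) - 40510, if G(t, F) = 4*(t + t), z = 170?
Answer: -39150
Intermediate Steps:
C(T) = T²
G(t, F) = 8*t (G(t, F) = 4*(2*t) = 8*t)
G(z, C(10)) - 40510 = 8*170 - 40510 = 1360 - 40510 = -39150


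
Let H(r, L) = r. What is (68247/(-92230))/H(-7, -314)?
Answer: 68247/645610 ≈ 0.10571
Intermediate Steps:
(68247/(-92230))/H(-7, -314) = (68247/(-92230))/(-7) = (68247*(-1/92230))*(-1/7) = -68247/92230*(-1/7) = 68247/645610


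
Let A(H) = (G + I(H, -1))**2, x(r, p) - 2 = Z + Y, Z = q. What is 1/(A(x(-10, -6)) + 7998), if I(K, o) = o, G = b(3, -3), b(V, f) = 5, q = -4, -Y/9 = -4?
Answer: 1/8014 ≈ 0.00012478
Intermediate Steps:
Y = 36 (Y = -9*(-4) = 36)
Z = -4
G = 5
x(r, p) = 34 (x(r, p) = 2 + (-4 + 36) = 2 + 32 = 34)
A(H) = 16 (A(H) = (5 - 1)**2 = 4**2 = 16)
1/(A(x(-10, -6)) + 7998) = 1/(16 + 7998) = 1/8014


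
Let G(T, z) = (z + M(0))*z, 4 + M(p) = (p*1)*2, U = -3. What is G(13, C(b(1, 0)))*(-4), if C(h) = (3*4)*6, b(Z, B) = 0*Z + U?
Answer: -19584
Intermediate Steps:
M(p) = -4 + 2*p (M(p) = -4 + (p*1)*2 = -4 + p*2 = -4 + 2*p)
b(Z, B) = -3 (b(Z, B) = 0*Z - 3 = 0 - 3 = -3)
C(h) = 72 (C(h) = 12*6 = 72)
G(T, z) = z*(-4 + z) (G(T, z) = (z + (-4 + 2*0))*z = (z + (-4 + 0))*z = (z - 4)*z = (-4 + z)*z = z*(-4 + z))
G(13, C(b(1, 0)))*(-4) = (72*(-4 + 72))*(-4) = (72*68)*(-4) = 4896*(-4) = -19584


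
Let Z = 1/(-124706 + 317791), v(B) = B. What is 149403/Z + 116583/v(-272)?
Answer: 7846513968777/272 ≈ 2.8847e+10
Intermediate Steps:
Z = 1/193085 ≈ 5.1791e-6
149403/Z + 116583/v(-272) = 149403/(1/193085) + 116583/(-272) = 149403*193085 + 116583*(-1/272) = 28847478255 - 116583/272 = 7846513968777/272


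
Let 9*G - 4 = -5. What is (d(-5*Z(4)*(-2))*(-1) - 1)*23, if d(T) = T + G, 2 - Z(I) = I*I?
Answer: 28796/9 ≈ 3199.6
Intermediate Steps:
G = -⅑ (G = 4/9 + (⅑)*(-5) = 4/9 - 5/9 = -⅑ ≈ -0.11111)
Z(I) = 2 - I² (Z(I) = 2 - I*I = 2 - I²)
d(T) = -⅑ + T (d(T) = T - ⅑ = -⅑ + T)
(d(-5*Z(4)*(-2))*(-1) - 1)*23 = ((-⅑ - 5*(2 - 1*4²)*(-2))*(-1) - 1)*23 = ((-⅑ - 5*(2 - 1*16)*(-2))*(-1) - 1)*23 = ((-⅑ - 5*(2 - 16)*(-2))*(-1) - 1)*23 = ((-⅑ - 5*(-14)*(-2))*(-1) - 1)*23 = ((-⅑ + 70*(-2))*(-1) - 1)*23 = ((-⅑ - 140)*(-1) - 1)*23 = (-1261/9*(-1) - 1)*23 = (1261/9 - 1)*23 = (1252/9)*23 = 28796/9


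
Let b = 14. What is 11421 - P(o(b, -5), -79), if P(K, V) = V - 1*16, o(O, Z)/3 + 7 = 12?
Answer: 11516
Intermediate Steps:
o(O, Z) = 15 (o(O, Z) = -21 + 3*12 = -21 + 36 = 15)
P(K, V) = -16 + V (P(K, V) = V - 16 = -16 + V)
11421 - P(o(b, -5), -79) = 11421 - (-16 - 79) = 11421 - 1*(-95) = 11421 + 95 = 11516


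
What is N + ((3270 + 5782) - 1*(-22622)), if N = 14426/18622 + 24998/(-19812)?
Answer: 2921399052073/92234766 ≈ 31674.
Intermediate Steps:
N = -44926211/92234766 (N = 14426*(1/18622) + 24998*(-1/19812) = 7213/9311 - 12499/9906 = -44926211/92234766 ≈ -0.48709)
N + ((3270 + 5782) - 1*(-22622)) = -44926211/92234766 + ((3270 + 5782) - 1*(-22622)) = -44926211/92234766 + (9052 + 22622) = -44926211/92234766 + 31674 = 2921399052073/92234766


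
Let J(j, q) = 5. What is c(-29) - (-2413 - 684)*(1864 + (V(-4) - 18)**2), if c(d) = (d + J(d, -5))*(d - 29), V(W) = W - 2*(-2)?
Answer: 6777628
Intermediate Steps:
V(W) = 4 + W (V(W) = W + 4 = 4 + W)
c(d) = (-29 + d)*(5 + d) (c(d) = (d + 5)*(d - 29) = (5 + d)*(-29 + d) = (-29 + d)*(5 + d))
c(-29) - (-2413 - 684)*(1864 + (V(-4) - 18)**2) = (-145 + (-29)**2 - 24*(-29)) - (-2413 - 684)*(1864 + ((4 - 4) - 18)**2) = (-145 + 841 + 696) - (-3097)*(1864 + (0 - 18)**2) = 1392 - (-3097)*(1864 + (-18)**2) = 1392 - (-3097)*(1864 + 324) = 1392 - (-3097)*2188 = 1392 - 1*(-6776236) = 1392 + 6776236 = 6777628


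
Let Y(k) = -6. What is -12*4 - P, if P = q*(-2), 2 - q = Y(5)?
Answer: -32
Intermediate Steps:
q = 8 (q = 2 - 1*(-6) = 2 + 6 = 8)
P = -16 (P = 8*(-2) = -16)
-12*4 - P = -12*4 - 1*(-16) = -48 + 16 = -32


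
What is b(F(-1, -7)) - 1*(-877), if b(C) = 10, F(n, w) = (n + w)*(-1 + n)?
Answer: 887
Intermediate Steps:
F(n, w) = (-1 + n)*(n + w)
b(F(-1, -7)) - 1*(-877) = 10 - 1*(-877) = 10 + 877 = 887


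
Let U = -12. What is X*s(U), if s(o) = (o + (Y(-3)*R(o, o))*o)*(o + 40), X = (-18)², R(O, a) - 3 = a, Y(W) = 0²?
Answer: -108864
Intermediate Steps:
Y(W) = 0
R(O, a) = 3 + a
X = 324
s(o) = o*(40 + o) (s(o) = (o + (0*(3 + o))*o)*(o + 40) = (o + 0*o)*(40 + o) = (o + 0)*(40 + o) = o*(40 + o))
X*s(U) = 324*(-12*(40 - 12)) = 324*(-12*28) = 324*(-336) = -108864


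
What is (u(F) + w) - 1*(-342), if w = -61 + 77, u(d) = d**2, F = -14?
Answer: 554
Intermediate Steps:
w = 16
(u(F) + w) - 1*(-342) = ((-14)**2 + 16) - 1*(-342) = (196 + 16) + 342 = 212 + 342 = 554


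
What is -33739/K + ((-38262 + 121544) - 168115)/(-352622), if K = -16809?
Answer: 13323071555/5927223198 ≈ 2.2478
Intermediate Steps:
-33739/K + ((-38262 + 121544) - 168115)/(-352622) = -33739/(-16809) + ((-38262 + 121544) - 168115)/(-352622) = -33739*(-1/16809) + (83282 - 168115)*(-1/352622) = 33739/16809 - 84833*(-1/352622) = 33739/16809 + 84833/352622 = 13323071555/5927223198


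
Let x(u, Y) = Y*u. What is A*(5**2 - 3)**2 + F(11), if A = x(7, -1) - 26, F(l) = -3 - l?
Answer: -15986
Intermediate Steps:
A = -33 (A = -1*7 - 26 = -7 - 26 = -33)
A*(5**2 - 3)**2 + F(11) = -33*(5**2 - 3)**2 + (-3 - 1*11) = -33*(25 - 3)**2 + (-3 - 11) = -33*22**2 - 14 = -33*484 - 14 = -15972 - 14 = -15986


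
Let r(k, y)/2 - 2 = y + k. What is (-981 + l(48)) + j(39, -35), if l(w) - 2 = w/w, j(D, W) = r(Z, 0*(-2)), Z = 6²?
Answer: -902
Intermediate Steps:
Z = 36
r(k, y) = 4 + 2*k + 2*y (r(k, y) = 4 + 2*(y + k) = 4 + 2*(k + y) = 4 + (2*k + 2*y) = 4 + 2*k + 2*y)
j(D, W) = 76 (j(D, W) = 4 + 2*36 + 2*(0*(-2)) = 4 + 72 + 2*0 = 4 + 72 + 0 = 76)
l(w) = 3 (l(w) = 2 + w/w = 2 + 1 = 3)
(-981 + l(48)) + j(39, -35) = (-981 + 3) + 76 = -978 + 76 = -902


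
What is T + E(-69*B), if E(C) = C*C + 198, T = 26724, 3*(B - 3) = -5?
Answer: 35386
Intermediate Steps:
B = 4/3 (B = 3 + (⅓)*(-5) = 3 - 5/3 = 4/3 ≈ 1.3333)
E(C) = 198 + C² (E(C) = C² + 198 = 198 + C²)
T + E(-69*B) = 26724 + (198 + (-69*4/3)²) = 26724 + (198 + (-92)²) = 26724 + (198 + 8464) = 26724 + 8662 = 35386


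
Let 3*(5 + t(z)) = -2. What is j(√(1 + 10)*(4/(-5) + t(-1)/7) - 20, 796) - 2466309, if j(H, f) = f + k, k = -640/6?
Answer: -7396859/3 ≈ -2.4656e+6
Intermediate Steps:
t(z) = -17/3 (t(z) = -5 + (⅓)*(-2) = -5 - ⅔ = -17/3)
k = -320/3 (k = -640/6 = -20*16/3 = -320/3 ≈ -106.67)
j(H, f) = -320/3 + f (j(H, f) = f - 320/3 = -320/3 + f)
j(√(1 + 10)*(4/(-5) + t(-1)/7) - 20, 796) - 2466309 = (-320/3 + 796) - 2466309 = 2068/3 - 2466309 = -7396859/3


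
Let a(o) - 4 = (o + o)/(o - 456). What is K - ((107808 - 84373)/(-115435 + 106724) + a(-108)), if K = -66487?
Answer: -27221601100/409417 ≈ -66489.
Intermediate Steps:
a(o) = 4 + 2*o/(-456 + o) (a(o) = 4 + (o + o)/(o - 456) = 4 + (2*o)/(-456 + o) = 4 + 2*o/(-456 + o))
K - ((107808 - 84373)/(-115435 + 106724) + a(-108)) = -66487 - ((107808 - 84373)/(-115435 + 106724) + 6*(-304 - 108)/(-456 - 108)) = -66487 - (23435/(-8711) + 6*(-412)/(-564)) = -66487 - (23435*(-1/8711) + 6*(-1/564)*(-412)) = -66487 - (-23435/8711 + 206/47) = -66487 - 1*693021/409417 = -66487 - 693021/409417 = -27221601100/409417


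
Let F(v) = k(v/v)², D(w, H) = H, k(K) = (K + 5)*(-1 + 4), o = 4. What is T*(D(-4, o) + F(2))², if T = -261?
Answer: -28079424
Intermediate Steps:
k(K) = 15 + 3*K (k(K) = (5 + K)*3 = 15 + 3*K)
F(v) = 324 (F(v) = (15 + 3*(v/v))² = (15 + 3*1)² = (15 + 3)² = 18² = 324)
T*(D(-4, o) + F(2))² = -261*(4 + 324)² = -261*328² = -261*107584 = -28079424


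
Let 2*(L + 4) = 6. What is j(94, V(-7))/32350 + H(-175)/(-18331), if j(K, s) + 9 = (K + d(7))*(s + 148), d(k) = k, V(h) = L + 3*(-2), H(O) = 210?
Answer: 127046646/296503925 ≈ 0.42848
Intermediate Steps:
L = -1 (L = -4 + (½)*6 = -4 + 3 = -1)
V(h) = -7 (V(h) = -1 + 3*(-2) = -1 - 6 = -7)
j(K, s) = -9 + (7 + K)*(148 + s) (j(K, s) = -9 + (K + 7)*(s + 148) = -9 + (7 + K)*(148 + s))
j(94, V(-7))/32350 + H(-175)/(-18331) = (1027 + 7*(-7) + 148*94 + 94*(-7))/32350 + 210/(-18331) = (1027 - 49 + 13912 - 658)*(1/32350) + 210*(-1/18331) = 14232*(1/32350) - 210/18331 = 7116/16175 - 210/18331 = 127046646/296503925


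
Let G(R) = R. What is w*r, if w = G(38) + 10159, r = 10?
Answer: 101970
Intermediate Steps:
w = 10197 (w = 38 + 10159 = 10197)
w*r = 10197*10 = 101970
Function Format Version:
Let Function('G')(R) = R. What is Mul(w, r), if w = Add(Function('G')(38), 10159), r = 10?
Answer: 101970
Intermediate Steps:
w = 10197 (w = Add(38, 10159) = 10197)
Mul(w, r) = Mul(10197, 10) = 101970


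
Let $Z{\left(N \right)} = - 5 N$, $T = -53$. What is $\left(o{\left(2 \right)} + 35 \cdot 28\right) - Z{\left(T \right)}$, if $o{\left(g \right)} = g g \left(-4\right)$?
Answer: $699$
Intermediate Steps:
$o{\left(g \right)} = - 4 g^{2}$ ($o{\left(g \right)} = g^{2} \left(-4\right) = - 4 g^{2}$)
$\left(o{\left(2 \right)} + 35 \cdot 28\right) - Z{\left(T \right)} = \left(- 4 \cdot 2^{2} + 35 \cdot 28\right) - \left(-5\right) \left(-53\right) = \left(\left(-4\right) 4 + 980\right) - 265 = \left(-16 + 980\right) - 265 = 964 - 265 = 699$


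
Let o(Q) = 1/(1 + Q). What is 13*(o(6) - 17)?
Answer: -1534/7 ≈ -219.14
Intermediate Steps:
13*(o(6) - 17) = 13*(1/(1 + 6) - 17) = 13*(1/7 - 17) = 13*(⅐ - 17) = 13*(-118/7) = -1534/7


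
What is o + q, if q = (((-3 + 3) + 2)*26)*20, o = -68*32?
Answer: -1136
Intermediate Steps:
o = -2176
q = 1040 (q = ((0 + 2)*26)*20 = (2*26)*20 = 52*20 = 1040)
o + q = -2176 + 1040 = -1136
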